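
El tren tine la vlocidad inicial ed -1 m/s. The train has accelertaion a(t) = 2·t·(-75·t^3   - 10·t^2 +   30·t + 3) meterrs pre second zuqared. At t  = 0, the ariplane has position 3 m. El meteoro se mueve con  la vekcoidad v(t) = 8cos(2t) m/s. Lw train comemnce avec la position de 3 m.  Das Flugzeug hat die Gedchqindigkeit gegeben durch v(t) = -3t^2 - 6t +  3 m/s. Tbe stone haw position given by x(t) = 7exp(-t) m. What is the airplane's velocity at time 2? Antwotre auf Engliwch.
We have velocity v(t) = -3·t^2 - 6·t + 3. Substituting t = 2: v(2) = -21.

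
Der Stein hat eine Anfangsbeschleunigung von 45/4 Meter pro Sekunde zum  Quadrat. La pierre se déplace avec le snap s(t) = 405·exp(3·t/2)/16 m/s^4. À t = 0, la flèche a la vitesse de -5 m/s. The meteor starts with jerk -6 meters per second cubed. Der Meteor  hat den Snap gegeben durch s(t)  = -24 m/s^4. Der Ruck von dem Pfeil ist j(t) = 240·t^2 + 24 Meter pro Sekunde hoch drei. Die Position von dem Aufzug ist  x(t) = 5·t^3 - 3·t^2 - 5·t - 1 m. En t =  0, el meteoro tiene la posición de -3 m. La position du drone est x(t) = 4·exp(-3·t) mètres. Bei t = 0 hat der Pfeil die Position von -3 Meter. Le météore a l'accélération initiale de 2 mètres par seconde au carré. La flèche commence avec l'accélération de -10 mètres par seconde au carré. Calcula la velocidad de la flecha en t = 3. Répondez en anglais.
Starting from jerk j(t) = 240·t^2 + 24, we take 2 integrals. The antiderivative of jerk is acceleration. Using a(0) = -10, we get a(t) = 80·t^3 + 24·t - 10. Taking ∫a(t)dt and applying v(0) = -5, we find v(t) = 20·t^4 + 12·t^2 - 10·t - 5. Using v(t) = 20·t^4 + 12·t^2 - 10·t - 5 and substituting t = 3, we find v = 1693.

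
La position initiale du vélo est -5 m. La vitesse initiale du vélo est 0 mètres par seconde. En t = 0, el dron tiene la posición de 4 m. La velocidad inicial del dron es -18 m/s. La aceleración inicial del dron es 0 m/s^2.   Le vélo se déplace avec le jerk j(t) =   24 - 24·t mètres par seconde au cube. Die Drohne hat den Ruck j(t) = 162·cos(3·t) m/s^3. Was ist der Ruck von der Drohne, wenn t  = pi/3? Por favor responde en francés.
De l'équation du jerk j(t) = 162·cos(3·t), nous substituons t = pi/3 pour obtenir j = -162.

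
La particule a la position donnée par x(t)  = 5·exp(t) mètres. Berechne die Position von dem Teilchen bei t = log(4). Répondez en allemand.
Mit x(t) = 5·exp(t) und Einsetzen von t = log(4), finden wir x = 20.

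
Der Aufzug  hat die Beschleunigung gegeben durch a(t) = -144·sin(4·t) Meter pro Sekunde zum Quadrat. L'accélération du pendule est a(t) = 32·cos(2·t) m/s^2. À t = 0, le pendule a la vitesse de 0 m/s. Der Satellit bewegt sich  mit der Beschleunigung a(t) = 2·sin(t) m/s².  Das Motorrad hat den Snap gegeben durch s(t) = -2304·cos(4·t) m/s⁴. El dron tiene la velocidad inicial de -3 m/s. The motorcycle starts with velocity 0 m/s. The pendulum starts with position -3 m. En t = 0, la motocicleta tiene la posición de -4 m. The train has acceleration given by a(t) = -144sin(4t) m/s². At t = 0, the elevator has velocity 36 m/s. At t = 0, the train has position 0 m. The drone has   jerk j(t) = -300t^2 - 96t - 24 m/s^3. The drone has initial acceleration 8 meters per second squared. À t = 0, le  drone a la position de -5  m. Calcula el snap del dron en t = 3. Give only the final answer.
El snap en t = 3 es s = -1896.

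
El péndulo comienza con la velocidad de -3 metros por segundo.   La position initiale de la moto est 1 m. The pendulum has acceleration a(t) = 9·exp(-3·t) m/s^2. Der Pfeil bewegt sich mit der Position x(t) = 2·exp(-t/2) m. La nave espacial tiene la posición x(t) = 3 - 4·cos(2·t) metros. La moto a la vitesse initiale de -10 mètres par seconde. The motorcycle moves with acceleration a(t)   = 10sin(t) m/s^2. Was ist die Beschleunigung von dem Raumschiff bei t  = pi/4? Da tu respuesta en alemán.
Wir müssen unsere Gleichung für die Position x(t) = 3 - 4·cos(2·t) 2-mal ableiten. Mit d/dt von x(t) finden wir v(t) = 8·sin(2·t). Die Ableitung von der Geschwindigkeit ergibt die Beschleunigung: a(t) = 16·cos(2·t). Wir haben die Beschleunigung a(t) = 16·cos(2·t). Durch Einsetzen von t = pi/4: a(pi/4) = 0.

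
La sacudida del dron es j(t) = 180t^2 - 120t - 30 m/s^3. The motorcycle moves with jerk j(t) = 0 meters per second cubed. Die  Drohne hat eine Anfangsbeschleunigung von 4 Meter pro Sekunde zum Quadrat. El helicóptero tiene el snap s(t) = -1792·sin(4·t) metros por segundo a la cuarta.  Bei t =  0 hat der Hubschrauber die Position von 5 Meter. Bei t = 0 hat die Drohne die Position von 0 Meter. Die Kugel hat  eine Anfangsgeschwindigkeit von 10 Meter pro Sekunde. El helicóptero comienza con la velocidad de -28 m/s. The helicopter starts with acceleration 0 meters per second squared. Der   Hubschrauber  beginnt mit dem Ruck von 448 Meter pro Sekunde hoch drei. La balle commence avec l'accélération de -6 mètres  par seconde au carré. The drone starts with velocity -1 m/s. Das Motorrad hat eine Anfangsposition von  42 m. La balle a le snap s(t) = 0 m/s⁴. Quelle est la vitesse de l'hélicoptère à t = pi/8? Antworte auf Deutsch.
Ausgehend von dem Snap s(t) = -1792·sin(4·t), nehmen wir 3 Integrale. Das Integral von dem Snap, mit j(0) = 448, ergibt den Ruck: j(t) = 448·cos(4·t). Mit ∫j(t)dt und Anwendung von a(0) = 0, finden wir a(t) = 112·sin(4·t). Die Stammfunktion von der Beschleunigung, mit v(0) = -28, ergibt die Geschwindigkeit: v(t) = -28·cos(4·t). Mit v(t) = -28·cos(4·t) und Einsetzen von t = pi/8, finden wir v = 0.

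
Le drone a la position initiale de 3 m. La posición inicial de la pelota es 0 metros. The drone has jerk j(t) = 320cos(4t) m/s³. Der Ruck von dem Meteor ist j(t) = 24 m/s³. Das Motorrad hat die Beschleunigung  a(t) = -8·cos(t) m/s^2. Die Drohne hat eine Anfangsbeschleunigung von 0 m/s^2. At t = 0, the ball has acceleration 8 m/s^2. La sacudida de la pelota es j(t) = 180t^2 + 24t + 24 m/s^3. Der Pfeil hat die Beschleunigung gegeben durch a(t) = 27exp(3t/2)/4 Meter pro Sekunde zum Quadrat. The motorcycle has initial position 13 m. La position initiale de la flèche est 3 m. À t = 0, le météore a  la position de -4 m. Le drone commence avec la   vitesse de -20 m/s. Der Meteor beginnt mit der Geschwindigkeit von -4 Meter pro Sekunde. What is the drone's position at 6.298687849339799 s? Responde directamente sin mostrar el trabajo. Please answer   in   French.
x(6.298687849339799) = 2.69014782299907.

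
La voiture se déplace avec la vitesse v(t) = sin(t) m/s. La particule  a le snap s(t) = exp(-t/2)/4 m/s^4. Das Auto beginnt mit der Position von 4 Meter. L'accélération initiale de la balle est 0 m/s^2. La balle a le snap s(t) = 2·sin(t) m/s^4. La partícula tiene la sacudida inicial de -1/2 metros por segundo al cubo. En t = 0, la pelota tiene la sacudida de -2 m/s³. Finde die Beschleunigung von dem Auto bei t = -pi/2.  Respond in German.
Um dies zu lösen, müssen wir 1 Ableitung unserer Gleichung für die Geschwindigkeit v(t) = sin(t) nehmen. Mit d/dt von v(t) finden wir a(t) = cos(t). Aus der Gleichung für die Beschleunigung a(t) = cos(t), setzen wir t = -pi/2 ein und erhalten a = 0.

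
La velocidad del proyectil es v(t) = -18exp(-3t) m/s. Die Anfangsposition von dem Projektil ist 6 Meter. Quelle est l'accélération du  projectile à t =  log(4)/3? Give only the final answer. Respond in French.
L'accélération à t = log(4)/3 est a = 27/2.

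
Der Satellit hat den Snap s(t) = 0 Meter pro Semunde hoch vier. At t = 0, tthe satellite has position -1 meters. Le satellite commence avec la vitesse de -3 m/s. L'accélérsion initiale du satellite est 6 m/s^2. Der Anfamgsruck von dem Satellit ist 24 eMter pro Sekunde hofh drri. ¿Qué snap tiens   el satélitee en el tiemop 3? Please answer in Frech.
Nous avons le snap s(t) = 0. En substituant t = 3: s(3) = 0.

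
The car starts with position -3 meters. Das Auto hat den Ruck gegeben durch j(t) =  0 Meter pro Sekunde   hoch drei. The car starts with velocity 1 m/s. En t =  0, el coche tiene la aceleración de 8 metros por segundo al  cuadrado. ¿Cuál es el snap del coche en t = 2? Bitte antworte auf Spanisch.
Para resolver esto, necesitamos tomar 1 derivada de nuestra ecuación de la sacudida j(t) = 0. Derivando la sacudida, obtenemos el snap: s(t) = 0. Usando s(t) = 0 y sustituyendo t = 2, encontramos s = 0.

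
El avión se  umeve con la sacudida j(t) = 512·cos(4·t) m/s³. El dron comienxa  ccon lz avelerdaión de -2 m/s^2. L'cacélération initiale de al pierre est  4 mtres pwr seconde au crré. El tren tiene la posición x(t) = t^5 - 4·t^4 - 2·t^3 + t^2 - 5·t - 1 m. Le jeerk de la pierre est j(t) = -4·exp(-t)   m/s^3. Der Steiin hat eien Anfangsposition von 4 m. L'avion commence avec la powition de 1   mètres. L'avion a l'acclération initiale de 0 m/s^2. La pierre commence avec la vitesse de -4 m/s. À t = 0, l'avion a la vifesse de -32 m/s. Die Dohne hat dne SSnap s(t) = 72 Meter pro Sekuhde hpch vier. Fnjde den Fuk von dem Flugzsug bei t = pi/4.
Wir haben den Ruck j(t) = 512·cos(4·t). Durch Einsetzen von t = pi/4: j(pi/4) = -512.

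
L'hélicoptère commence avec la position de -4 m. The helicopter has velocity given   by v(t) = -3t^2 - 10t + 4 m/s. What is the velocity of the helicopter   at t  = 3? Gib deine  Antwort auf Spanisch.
De la ecuación de la velocidad v(t) = -3·t^2 - 10·t + 4, sustituimos t = 3 para obtener v = -53.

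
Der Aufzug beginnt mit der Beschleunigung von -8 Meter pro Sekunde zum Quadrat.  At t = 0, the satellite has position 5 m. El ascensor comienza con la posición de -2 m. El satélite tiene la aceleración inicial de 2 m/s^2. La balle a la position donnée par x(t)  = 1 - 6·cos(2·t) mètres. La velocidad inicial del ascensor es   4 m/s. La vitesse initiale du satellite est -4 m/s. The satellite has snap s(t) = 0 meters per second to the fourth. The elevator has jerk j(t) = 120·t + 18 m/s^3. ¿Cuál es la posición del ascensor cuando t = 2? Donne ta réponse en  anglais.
To solve this, we need to take 3 antiderivatives of our jerk equation j(t) = 120·t + 18. Taking ∫j(t)dt and applying a(0) = -8, we find a(t) = 60·t^2 + 18·t - 8. Integrating acceleration and using the initial condition v(0) = 4, we get v(t) = 20·t^3 + 9·t^2 - 8·t + 4. Integrating velocity and using the initial condition x(0) = -2, we get x(t) = 5·t^4 + 3·t^3 - 4·t^2 + 4·t - 2. We have position x(t) = 5·t^4 + 3·t^3 - 4·t^2 + 4·t - 2. Substituting t = 2: x(2) = 94.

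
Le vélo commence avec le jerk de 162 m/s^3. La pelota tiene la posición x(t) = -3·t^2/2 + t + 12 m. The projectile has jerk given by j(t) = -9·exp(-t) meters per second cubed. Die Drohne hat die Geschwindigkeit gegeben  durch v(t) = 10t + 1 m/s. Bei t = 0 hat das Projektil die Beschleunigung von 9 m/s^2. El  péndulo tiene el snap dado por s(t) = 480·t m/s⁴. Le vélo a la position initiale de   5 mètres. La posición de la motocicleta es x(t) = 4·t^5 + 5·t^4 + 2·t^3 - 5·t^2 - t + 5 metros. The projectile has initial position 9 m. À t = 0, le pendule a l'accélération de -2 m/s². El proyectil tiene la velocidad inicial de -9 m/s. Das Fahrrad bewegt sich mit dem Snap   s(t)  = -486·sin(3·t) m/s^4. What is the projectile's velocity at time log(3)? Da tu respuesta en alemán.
Wir müssen die Stammfunktion unserer Gleichung für den Ruck j(t) = -9·exp(-t) 2-mal finden. Durch Integration von dem Ruck und Verwendung der Anfangsbedingung a(0) = 9, erhalten wir a(t) = 9·exp(-t). Durch Integration von der Beschleunigung und Verwendung der Anfangsbedingung v(0) = -9, erhalten wir v(t) = -9·exp(-t). Wir haben die Geschwindigkeit v(t) = -9·exp(-t). Durch Einsetzen von t = log(3): v(log(3)) = -3.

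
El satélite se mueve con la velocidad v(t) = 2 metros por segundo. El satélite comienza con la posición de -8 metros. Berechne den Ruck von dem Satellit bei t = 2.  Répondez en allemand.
Um dies zu lösen, müssen wir 2 Ableitungen unserer Gleichung für die Geschwindigkeit v(t) = 2 nehmen. Die Ableitung von der Geschwindigkeit ergibt die Beschleunigung: a(t) = 0. Mit d/dt von a(t) finden wir j(t) = 0. Aus der Gleichung für den Ruck j(t) = 0, setzen wir t = 2 ein und erhalten j = 0.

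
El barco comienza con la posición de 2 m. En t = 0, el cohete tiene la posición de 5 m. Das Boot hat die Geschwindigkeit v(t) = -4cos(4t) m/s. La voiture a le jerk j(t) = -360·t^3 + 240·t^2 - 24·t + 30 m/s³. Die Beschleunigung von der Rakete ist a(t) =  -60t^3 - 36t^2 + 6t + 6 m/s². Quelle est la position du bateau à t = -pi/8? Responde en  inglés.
We need to integrate our velocity equation v(t) = -4·cos(4·t) 1 time. The antiderivative of velocity is position. Using x(0) = 2, we get x(t) = 2 - sin(4·t). From the given position equation x(t) = 2 - sin(4·t), we substitute t = -pi/8 to get x = 3.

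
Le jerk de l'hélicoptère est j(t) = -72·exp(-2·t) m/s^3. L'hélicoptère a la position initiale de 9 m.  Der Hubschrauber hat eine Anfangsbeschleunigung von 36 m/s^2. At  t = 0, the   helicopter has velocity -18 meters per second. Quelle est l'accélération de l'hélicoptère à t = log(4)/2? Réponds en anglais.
To solve this, we need to take 1 antiderivative of our jerk equation j(t) = -72·exp(-2·t). Taking ∫j(t)dt and applying a(0) = 36, we find a(t) = 36·exp(-2·t). From the given acceleration equation a(t) = 36·exp(-2·t), we substitute t = log(4)/2 to get a = 9.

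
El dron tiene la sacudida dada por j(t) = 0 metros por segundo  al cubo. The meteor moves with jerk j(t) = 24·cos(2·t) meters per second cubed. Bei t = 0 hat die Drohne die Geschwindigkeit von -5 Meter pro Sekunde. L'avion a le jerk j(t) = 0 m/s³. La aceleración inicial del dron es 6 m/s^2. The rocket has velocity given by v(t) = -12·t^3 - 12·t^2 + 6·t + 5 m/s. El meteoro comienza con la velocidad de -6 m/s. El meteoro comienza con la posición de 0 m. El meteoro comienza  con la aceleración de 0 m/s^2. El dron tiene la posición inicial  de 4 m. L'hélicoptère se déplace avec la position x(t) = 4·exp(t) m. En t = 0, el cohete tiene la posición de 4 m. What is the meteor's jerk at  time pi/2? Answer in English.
From the given jerk equation j(t) = 24·cos(2·t), we substitute t = pi/2 to get j = -24.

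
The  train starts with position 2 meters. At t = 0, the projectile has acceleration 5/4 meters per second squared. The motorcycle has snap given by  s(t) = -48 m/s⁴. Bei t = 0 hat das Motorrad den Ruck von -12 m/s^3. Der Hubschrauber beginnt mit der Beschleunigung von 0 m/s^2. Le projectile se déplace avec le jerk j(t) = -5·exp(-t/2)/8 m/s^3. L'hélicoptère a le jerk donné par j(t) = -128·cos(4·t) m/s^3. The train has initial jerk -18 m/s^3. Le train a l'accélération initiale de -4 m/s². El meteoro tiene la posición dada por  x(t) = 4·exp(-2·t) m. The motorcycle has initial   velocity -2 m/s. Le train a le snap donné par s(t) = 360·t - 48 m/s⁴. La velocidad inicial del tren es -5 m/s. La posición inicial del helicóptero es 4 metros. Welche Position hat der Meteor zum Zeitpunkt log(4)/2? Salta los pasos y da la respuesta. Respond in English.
x(log(4)/2) = 1.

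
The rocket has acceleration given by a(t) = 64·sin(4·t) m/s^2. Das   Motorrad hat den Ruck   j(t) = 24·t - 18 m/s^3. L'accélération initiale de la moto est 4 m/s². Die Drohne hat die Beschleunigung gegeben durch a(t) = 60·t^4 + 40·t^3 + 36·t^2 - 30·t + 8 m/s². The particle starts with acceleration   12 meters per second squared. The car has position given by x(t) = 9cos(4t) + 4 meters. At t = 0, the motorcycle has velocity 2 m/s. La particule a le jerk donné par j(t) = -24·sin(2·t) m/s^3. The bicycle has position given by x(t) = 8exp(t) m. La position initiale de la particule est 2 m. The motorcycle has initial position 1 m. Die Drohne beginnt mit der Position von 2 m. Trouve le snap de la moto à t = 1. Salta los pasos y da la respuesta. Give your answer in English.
At t = 1, s = 24.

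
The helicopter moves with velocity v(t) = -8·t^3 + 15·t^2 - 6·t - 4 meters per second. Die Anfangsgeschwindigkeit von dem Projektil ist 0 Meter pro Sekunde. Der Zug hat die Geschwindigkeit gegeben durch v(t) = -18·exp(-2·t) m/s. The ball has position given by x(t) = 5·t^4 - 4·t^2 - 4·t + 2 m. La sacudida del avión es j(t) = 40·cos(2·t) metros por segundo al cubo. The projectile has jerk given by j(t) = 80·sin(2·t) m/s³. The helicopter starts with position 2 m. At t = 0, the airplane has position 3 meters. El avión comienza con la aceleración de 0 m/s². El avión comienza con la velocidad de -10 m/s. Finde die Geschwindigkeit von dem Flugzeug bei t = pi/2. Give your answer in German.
Wir müssen unsere Gleichung für den Ruck j(t) = 40·cos(2·t) 2-mal integrieren. Die Stammfunktion von dem Ruck ist die Beschleunigung. Mit a(0) = 0 erhalten wir a(t) = 20·sin(2·t). Die Stammfunktion von der Beschleunigung, mit v(0) = -10, ergibt die Geschwindigkeit: v(t) = -10·cos(2·t). Wir haben die Geschwindigkeit v(t) = -10·cos(2·t). Durch Einsetzen von t = pi/2: v(pi/2) = 10.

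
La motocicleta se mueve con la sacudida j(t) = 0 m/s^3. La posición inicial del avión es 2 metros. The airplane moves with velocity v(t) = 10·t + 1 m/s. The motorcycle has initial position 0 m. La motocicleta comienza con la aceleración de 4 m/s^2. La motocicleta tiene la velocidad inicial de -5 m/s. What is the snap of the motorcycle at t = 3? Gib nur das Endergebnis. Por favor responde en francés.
Le snap à t = 3 est s = 0.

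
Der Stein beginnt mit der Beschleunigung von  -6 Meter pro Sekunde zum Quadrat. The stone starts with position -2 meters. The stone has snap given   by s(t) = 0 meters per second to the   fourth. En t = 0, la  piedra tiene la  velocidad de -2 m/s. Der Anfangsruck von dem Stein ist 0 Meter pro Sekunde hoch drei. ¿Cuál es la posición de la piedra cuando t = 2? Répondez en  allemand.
Um dies zu lösen, müssen wir 4 Stammfunktionen unserer Gleichung für den Snap s(t) = 0 finden. Durch Integration von dem Snap und Verwendung der Anfangsbedingung j(0) = 0, erhalten wir j(t) = 0. Die Stammfunktion von dem Ruck ist die Beschleunigung. Mit a(0) = -6 erhalten wir a(t) = -6. Mit ∫a(t)dt und Anwendung von v(0) = -2, finden wir v(t) = -6·t - 2. Mit ∫v(t)dt und Anwendung von x(0) = -2, finden wir x(t) = -3·t^2 - 2·t - 2. Mit x(t) = -3·t^2 - 2·t - 2 und Einsetzen von t = 2, finden wir x = -18.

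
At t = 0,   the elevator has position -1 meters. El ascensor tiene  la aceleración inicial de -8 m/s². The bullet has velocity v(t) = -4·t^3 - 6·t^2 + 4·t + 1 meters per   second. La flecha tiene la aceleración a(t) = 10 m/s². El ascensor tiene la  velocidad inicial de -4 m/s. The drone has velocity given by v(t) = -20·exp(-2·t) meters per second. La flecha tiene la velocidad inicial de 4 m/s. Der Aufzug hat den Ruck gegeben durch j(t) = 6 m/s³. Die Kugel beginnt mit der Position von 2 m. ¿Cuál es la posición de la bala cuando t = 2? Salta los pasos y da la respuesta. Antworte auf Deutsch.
x(2) = -20.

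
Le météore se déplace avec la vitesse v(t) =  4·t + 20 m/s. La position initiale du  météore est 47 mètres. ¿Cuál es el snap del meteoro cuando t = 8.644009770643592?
Para resolver esto, necesitamos tomar 3 derivadas de nuestra ecuación de la velocidad v(t) = 4·t + 20. Tomando d/dt de v(t), encontramos a(t) = 4. La derivada de la aceleración da la sacudida: j(t) = 0. La derivada de la sacudida da el snap: s(t) = 0. Tenemos el snap s(t) = 0. Sustituyendo t = 8.644009770643592: s(8.644009770643592) = 0.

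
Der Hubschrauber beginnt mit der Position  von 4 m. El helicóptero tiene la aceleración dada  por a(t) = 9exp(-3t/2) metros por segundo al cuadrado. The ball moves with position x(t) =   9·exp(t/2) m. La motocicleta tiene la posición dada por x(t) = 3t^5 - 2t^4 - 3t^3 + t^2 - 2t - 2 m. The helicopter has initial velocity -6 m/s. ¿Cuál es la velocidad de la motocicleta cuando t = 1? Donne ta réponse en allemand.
Um dies zu lösen, müssen wir 1 Ableitung unserer Gleichung für die Position x(t) = 3·t^5 - 2·t^4 - 3·t^3 + t^2 - 2·t - 2 nehmen. Mit d/dt von x(t) finden wir v(t) = 15·t^4 - 8·t^3 - 9·t^2 + 2·t - 2. Aus der Gleichung für die Geschwindigkeit v(t) = 15·t^4 - 8·t^3 - 9·t^2 + 2·t - 2, setzen wir t = 1 ein und erhalten v = -2.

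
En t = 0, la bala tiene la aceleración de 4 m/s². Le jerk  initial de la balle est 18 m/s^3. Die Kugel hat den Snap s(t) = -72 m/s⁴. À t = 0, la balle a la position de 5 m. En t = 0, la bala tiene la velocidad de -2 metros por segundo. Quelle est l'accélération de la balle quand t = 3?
Nous devons trouver l'intégrale de notre équation du snap s(t) = -72 2 fois. La primitive du snap, avec j(0) = 18, donne le jerk: j(t) = 18 - 72·t. L'intégrale du jerk, avec a(0) = 4, donne l'accélération: a(t) = -36·t^2 + 18·t + 4. Nous avons l'accélération a(t) = -36·t^2 + 18·t + 4. En substituant t = 3: a(3) = -266.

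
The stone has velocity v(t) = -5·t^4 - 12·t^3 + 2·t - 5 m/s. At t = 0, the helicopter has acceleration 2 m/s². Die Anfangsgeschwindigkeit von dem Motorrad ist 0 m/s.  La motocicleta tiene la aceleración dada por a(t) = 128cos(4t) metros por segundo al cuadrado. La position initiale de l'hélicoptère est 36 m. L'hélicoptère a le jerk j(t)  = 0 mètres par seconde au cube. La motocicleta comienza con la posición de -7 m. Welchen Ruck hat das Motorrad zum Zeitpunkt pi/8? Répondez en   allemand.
Ausgehend von der Beschleunigung a(t) = 128·cos(4·t), nehmen wir 1 Ableitung. Mit d/dt von a(t) finden wir j(t) = -512·sin(4·t). Wir haben den Ruck j(t) = -512·sin(4·t). Durch Einsetzen von t = pi/8: j(pi/8) = -512.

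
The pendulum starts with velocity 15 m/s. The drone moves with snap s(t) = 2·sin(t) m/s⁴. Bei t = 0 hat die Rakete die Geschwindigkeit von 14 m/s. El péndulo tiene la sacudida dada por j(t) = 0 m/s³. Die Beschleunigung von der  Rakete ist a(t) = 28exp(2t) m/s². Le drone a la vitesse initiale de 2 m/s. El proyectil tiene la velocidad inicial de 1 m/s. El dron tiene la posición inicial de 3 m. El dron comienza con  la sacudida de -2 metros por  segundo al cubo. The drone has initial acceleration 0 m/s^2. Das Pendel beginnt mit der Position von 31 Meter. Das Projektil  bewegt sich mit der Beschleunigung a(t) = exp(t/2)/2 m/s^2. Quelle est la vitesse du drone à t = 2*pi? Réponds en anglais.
Starting from snap s(t) = 2·sin(t), we take 3 antiderivatives. Finding the antiderivative of s(t) and using j(0) = -2: j(t) = -2·cos(t). The antiderivative of jerk, with a(0) = 0, gives acceleration: a(t) = -2·sin(t). The antiderivative of acceleration is velocity. Using v(0) = 2, we get v(t) = 2·cos(t). We have velocity v(t) = 2·cos(t). Substituting t = 2*pi: v(2*pi) = 2.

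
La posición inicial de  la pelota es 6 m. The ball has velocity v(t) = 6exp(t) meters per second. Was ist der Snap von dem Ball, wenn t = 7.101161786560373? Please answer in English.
Starting from velocity v(t) = 6·exp(t), we take 3 derivatives. Differentiating velocity, we get acceleration: a(t) = 6·exp(t). The derivative of acceleration gives jerk: j(t) = 6·exp(t). Differentiating jerk, we get snap: s(t) = 6·exp(t). Using s(t) = 6·exp(t) and substituting t = 7.101161786560373, we find s = 7280.25563875953.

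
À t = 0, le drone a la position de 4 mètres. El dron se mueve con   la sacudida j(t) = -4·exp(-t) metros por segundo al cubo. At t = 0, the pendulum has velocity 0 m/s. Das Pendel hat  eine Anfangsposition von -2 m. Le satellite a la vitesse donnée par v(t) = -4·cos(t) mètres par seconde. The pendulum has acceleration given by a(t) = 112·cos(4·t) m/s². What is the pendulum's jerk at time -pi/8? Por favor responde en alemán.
Wir müssen unsere Gleichung für die Beschleunigung a(t) = 112·cos(4·t) 1-mal ableiten. Durch Ableiten von der Beschleunigung erhalten wir den Ruck: j(t) = -448·sin(4·t). Wir haben den Ruck j(t) = -448·sin(4·t). Durch Einsetzen von t = -pi/8: j(-pi/8) = 448.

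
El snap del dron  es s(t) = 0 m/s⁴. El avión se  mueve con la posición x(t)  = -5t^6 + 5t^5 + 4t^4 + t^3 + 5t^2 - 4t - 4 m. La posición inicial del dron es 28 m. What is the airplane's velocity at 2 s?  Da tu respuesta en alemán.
Um dies zu lösen, müssen wir 1 Ableitung unserer Gleichung für die Position x(t) = -5·t^6 + 5·t^5 + 4·t^4 + t^3 + 5·t^2 - 4·t - 4 nehmen. Die Ableitung von der Position ergibt die Geschwindigkeit: v(t) = -30·t^5 + 25·t^4 + 16·t^3 + 3·t^2 + 10·t - 4. Wir haben die Geschwindigkeit v(t) = -30·t^5 + 25·t^4 + 16·t^3 + 3·t^2 + 10·t - 4. Durch Einsetzen von t = 2: v(2) = -404.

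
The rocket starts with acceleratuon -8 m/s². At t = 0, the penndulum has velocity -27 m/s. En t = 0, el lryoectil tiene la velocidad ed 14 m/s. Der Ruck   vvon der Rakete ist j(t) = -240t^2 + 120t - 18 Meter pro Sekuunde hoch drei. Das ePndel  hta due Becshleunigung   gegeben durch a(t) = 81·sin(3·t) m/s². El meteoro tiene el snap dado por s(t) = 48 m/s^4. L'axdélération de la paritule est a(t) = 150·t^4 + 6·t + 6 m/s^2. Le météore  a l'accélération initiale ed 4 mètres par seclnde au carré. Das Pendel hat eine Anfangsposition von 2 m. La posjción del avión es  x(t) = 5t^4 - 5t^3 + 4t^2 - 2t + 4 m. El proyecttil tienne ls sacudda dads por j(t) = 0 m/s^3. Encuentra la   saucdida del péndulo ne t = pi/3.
Para resolver esto, necesitamos tomar 1 derivada de nuestra ecuación de la aceleración a(t) = 81·sin(3·t). Tomando d/dt de a(t), encontramos j(t) = 243·cos(3·t). Tenemos la sacudida j(t) = 243·cos(3·t). Sustituyendo t = pi/3: j(pi/3) = -243.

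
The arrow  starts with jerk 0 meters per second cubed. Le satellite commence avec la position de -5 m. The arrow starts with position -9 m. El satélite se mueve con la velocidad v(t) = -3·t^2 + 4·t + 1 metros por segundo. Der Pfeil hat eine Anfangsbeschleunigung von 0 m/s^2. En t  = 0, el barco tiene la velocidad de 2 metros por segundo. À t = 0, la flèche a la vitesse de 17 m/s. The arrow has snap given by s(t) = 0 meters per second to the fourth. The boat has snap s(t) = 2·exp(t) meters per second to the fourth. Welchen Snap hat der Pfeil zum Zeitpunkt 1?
Wir haben den Snap s(t) = 0. Durch Einsetzen von t = 1: s(1) = 0.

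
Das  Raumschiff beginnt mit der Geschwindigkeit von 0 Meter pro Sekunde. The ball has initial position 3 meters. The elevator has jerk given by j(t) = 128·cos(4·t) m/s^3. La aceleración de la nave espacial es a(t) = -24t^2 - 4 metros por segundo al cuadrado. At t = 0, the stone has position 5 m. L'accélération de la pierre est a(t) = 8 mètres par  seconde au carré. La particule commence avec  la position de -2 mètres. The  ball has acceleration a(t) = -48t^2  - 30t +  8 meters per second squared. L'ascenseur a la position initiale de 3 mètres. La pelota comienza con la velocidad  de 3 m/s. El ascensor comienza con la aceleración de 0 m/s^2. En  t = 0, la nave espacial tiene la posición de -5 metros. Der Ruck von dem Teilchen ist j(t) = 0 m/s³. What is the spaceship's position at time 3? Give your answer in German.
Um dies zu lösen, müssen wir 2 Stammfunktionen unserer Gleichung für die Beschleunigung a(t) = -24·t^2 - 4 finden. Die Stammfunktion von der Beschleunigung, mit v(0) = 0, ergibt die Geschwindigkeit: v(t) = -8·t^3 - 4·t. Durch Integration von der Geschwindigkeit und Verwendung der Anfangsbedingung x(0) = -5, erhalten wir x(t) = -2·t^4 - 2·t^2 - 5. Wir haben die Position x(t) = -2·t^4 - 2·t^2 - 5. Durch Einsetzen von t = 3: x(3) = -185.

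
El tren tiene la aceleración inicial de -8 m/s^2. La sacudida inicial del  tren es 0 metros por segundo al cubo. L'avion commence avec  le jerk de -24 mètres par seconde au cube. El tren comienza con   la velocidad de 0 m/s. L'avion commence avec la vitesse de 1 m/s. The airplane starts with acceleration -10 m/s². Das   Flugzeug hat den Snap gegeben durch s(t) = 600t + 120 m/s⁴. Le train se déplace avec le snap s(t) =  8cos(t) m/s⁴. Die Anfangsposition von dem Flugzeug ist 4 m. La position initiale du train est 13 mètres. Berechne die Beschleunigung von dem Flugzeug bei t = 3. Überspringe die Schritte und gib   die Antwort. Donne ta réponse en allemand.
Die Beschleunigung bei t = 3 ist a = 3158.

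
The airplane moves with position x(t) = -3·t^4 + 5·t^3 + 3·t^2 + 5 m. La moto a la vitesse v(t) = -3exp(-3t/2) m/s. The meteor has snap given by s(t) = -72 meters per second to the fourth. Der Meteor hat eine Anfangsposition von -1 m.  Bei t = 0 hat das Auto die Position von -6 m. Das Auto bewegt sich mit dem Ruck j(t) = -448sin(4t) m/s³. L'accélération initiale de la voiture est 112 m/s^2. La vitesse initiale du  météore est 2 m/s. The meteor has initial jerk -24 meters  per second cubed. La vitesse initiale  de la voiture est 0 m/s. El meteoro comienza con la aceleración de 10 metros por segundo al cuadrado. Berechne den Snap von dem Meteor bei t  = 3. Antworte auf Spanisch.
Usando s(t) = -72 y sustituyendo t = 3, encontramos s = -72.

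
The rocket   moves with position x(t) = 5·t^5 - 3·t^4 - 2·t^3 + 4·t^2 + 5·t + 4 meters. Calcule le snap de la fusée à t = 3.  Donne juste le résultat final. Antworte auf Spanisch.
La respuesta es 1728.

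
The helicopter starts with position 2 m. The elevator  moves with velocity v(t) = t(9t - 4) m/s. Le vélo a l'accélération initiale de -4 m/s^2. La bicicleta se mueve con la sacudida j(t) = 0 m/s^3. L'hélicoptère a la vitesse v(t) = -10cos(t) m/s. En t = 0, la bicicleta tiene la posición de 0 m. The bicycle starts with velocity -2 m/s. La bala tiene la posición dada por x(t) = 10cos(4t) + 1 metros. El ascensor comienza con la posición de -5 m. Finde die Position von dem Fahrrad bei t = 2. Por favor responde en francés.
Nous devons trouver la primitive de notre équation du jerk j(t) = 0 3 fois. En intégrant le jerk et en utilisant la condition initiale a(0) = -4, nous obtenons a(t) = -4. En prenant ∫a(t)dt et en appliquant v(0) = -2, nous trouvons v(t) = -4·t - 2. L'intégrale de la vitesse est la position. En utilisant x(0) = 0, nous obtenons x(t) = -2·t^2 - 2·t. Nous avons la position x(t) = -2·t^2 - 2·t. En substituant t = 2: x(2) = -12.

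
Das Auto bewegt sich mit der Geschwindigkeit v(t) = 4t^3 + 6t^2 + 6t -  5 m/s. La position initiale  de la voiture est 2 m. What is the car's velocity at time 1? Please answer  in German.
Mit v(t) = 4·t^3 + 6·t^2 + 6·t - 5 und Einsetzen von t = 1, finden wir v = 11.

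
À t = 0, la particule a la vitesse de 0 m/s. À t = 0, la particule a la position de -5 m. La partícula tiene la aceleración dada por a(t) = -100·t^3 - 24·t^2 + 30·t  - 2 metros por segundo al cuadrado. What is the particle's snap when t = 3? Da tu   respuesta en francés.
Pour résoudre ceci, nous devons prendre 2 dérivées de notre équation de l'accélération a(t) = -100·t^3 - 24·t^2 + 30·t - 2. En dérivant l'accélération, nous obtenons le jerk: j(t) = -300·t^2 - 48·t + 30. En prenant d/dt de j(t), nous trouvons s(t) = -600·t - 48. En utilisant s(t) = -600·t - 48 et en substituant t = 3, nous trouvons s = -1848.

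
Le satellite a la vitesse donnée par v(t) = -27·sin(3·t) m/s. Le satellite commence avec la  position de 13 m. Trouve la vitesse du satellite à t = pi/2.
Nous avons la vitesse v(t) = -27·sin(3·t). En substituant t = pi/2: v(pi/2) = 27.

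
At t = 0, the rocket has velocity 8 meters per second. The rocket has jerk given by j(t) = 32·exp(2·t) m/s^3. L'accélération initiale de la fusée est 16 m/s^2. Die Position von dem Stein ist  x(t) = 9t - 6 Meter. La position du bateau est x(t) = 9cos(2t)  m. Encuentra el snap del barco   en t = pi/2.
Debemos derivar nuestra ecuación de la posición x(t) = 9·cos(2·t) 4 veces. Derivando la posición, obtenemos la velocidad: v(t) = -18·sin(2·t). Derivando la velocidad, obtenemos la aceleración: a(t) = -36·cos(2·t). Tomando d/dt de a(t), encontramos j(t) = 72·sin(2·t). Tomando d/dt de j(t), encontramos s(t) = 144·cos(2·t). Usando s(t) = 144·cos(2·t) y sustituyendo t = pi/2, encontramos s = -144.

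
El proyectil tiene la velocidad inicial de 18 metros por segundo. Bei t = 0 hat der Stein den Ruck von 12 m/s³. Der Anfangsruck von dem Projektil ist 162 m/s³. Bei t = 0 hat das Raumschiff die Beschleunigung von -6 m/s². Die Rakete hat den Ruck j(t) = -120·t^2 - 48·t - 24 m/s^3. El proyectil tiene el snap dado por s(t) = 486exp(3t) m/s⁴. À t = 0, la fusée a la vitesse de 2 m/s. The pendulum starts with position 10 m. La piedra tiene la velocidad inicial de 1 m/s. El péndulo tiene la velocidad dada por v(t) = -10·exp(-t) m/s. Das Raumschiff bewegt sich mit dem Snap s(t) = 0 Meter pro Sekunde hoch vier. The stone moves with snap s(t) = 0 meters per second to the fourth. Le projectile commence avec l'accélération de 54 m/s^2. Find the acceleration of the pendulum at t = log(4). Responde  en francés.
Nous devons dériver notre équation de la vitesse v(t) = -10·exp(-t) 1 fois. En prenant d/dt de v(t), nous trouvons a(t) = 10·exp(-t). En utilisant a(t) = 10·exp(-t) et en substituant t = log(4), nous trouvons a = 5/2.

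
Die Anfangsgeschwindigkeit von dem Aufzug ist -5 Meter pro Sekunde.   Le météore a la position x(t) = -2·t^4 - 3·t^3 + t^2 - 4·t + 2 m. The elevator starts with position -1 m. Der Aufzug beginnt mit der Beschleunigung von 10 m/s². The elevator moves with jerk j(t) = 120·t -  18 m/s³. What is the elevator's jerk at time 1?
We have jerk j(t) = 120·t - 18. Substituting t = 1: j(1) = 102.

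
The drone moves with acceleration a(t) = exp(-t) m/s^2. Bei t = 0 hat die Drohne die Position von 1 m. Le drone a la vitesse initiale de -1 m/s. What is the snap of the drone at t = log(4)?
Starting from acceleration a(t) = exp(-t), we take 2 derivatives. The derivative of acceleration gives jerk: j(t) = -exp(-t). The derivative of jerk gives snap: s(t) = exp(-t). We have snap s(t) = exp(-t). Substituting t = log(4): s(log(4)) = 1/4.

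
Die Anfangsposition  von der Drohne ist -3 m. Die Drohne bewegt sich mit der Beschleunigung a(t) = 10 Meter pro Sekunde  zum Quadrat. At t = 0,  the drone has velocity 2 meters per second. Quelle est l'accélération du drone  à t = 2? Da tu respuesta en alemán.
Wir haben die Beschleunigung a(t) = 10. Durch Einsetzen von t = 2: a(2) = 10.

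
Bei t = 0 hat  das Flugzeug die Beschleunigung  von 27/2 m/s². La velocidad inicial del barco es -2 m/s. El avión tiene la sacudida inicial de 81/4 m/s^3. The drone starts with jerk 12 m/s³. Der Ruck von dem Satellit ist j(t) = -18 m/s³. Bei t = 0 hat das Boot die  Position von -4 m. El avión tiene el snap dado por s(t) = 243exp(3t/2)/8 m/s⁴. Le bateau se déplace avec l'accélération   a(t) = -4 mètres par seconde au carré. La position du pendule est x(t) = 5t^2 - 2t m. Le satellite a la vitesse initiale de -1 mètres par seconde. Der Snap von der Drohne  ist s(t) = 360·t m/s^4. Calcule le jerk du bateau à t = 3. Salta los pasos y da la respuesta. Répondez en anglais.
The answer is 0.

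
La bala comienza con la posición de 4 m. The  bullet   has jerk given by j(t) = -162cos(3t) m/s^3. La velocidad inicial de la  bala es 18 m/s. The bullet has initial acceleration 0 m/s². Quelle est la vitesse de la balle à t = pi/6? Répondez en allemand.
Wir müssen das Integral unserer Gleichung für den Ruck j(t) = -162·cos(3·t) 2-mal finden. Durch Integration von dem Ruck und Verwendung der Anfangsbedingung a(0) = 0, erhalten wir a(t) = -54·sin(3·t). Mit ∫a(t)dt und Anwendung von v(0) = 18, finden wir v(t) = 18·cos(3·t). Mit v(t) = 18·cos(3·t) und Einsetzen von t = pi/6, finden wir v = 0.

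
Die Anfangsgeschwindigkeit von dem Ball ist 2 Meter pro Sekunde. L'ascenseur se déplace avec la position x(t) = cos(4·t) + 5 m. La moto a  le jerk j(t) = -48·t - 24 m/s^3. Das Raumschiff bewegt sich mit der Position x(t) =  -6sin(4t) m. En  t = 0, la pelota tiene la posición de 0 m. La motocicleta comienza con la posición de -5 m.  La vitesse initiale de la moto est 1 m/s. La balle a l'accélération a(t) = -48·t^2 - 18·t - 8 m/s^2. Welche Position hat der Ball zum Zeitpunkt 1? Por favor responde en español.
Necesitamos integrar nuestra ecuación de la aceleración a(t) = -48·t^2 - 18·t - 8 2 veces. Integrando la aceleración y usando la condición inicial v(0) = 2, obtenemos v(t) = -16·t^3 - 9·t^2 - 8·t + 2. La integral de la velocidad, con x(0) = 0, da la posición: x(t) = -4·t^4 - 3·t^3 - 4·t^2 + 2·t. Usando x(t) = -4·t^4 - 3·t^3 - 4·t^2 + 2·t y sustituyendo t = 1, encontramos x = -9.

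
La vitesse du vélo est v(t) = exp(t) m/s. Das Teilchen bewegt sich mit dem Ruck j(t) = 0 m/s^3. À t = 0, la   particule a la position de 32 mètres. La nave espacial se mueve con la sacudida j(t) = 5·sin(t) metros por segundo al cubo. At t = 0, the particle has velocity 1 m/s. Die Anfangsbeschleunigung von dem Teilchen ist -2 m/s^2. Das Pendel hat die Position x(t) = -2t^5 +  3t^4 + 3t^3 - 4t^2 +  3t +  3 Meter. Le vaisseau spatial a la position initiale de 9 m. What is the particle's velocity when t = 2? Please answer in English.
We need to integrate our jerk equation j(t) = 0 2 times. The integral of jerk, with a(0) = -2, gives acceleration: a(t) = -2. Integrating acceleration and using the initial condition v(0) = 1, we get v(t) = 1 - 2·t. From the given velocity equation v(t) = 1 - 2·t, we substitute t = 2 to get v = -3.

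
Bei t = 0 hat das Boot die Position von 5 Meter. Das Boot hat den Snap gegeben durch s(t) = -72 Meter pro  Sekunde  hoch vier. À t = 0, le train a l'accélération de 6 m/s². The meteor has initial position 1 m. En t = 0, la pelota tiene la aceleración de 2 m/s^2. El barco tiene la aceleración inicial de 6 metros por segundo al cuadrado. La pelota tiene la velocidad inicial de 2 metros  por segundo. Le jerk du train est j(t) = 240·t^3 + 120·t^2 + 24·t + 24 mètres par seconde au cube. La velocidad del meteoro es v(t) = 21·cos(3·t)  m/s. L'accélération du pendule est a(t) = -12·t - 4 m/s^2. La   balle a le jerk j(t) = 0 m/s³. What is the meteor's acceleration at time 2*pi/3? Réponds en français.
En partant de la vitesse v(t) = 21·cos(3·t), nous prenons 1 dérivée. La dérivée de la vitesse donne l'accélération: a(t) = -63·sin(3·t). Nous avons l'accélération a(t) = -63·sin(3·t). En substituant t = 2*pi/3: a(2*pi/3) = 0.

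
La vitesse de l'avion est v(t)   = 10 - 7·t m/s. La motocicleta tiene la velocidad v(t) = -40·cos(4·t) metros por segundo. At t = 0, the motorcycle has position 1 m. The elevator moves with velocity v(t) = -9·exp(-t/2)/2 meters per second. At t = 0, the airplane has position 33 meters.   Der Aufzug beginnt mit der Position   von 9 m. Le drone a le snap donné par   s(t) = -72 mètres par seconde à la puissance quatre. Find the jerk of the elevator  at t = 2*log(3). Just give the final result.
j(2*log(3)) = -3/8.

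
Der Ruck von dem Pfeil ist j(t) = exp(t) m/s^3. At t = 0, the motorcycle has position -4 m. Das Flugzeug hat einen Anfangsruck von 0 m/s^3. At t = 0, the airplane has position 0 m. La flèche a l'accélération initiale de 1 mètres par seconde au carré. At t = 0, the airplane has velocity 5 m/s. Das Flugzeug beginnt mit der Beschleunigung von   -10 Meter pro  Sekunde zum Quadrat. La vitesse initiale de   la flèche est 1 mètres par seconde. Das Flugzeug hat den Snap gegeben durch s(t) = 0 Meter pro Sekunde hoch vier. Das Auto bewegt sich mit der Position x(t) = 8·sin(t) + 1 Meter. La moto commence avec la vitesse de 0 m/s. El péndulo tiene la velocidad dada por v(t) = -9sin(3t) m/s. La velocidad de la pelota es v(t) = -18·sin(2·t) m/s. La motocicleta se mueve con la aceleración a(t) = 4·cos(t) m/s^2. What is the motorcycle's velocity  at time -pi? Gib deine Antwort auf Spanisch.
Para resolver esto, necesitamos tomar 1 integral de nuestra ecuación de la aceleración a(t) = 4·cos(t). La integral de la aceleración, con v(0) = 0, da la velocidad: v(t) = 4·sin(t). Tenemos la velocidad v(t) = 4·sin(t). Sustituyendo t = -pi: v(-pi) = 0.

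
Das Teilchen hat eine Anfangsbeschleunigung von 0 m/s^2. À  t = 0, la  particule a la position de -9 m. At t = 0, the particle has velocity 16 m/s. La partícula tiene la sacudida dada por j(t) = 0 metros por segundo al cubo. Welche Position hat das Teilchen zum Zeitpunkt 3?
Wir müssen unsere Gleichung für den Ruck j(t) = 0 3-mal integrieren. Das Integral von dem Ruck ist die Beschleunigung. Mit a(0) = 0 erhalten wir a(t) = 0. Das Integral von der Beschleunigung, mit v(0) = 16, ergibt die Geschwindigkeit: v(t) = 16. Das Integral von der Geschwindigkeit ist die Position. Mit x(0) = -9 erhalten wir x(t) = 16·t - 9. Mit x(t) = 16·t - 9 und Einsetzen von t = 3, finden wir x = 39.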